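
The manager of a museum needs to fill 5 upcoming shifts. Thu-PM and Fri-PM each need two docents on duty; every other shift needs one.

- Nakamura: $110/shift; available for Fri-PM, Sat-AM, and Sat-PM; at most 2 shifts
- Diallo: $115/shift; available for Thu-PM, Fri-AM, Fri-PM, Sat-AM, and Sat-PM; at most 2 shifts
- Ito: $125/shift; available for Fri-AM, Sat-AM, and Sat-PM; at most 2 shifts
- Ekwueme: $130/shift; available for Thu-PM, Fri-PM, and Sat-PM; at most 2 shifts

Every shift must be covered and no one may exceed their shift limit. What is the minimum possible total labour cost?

Thu-PM can only be covered by Diallo and Ekwueme, so that assignment is forced.
Picking the cheapest available docent for each shift independently would cost $805, but that ignores the shift limits.
An optimal schedule: Thu-PM→Diallo+Ekwueme, Fri-AM→Ito, Fri-PM→Nakamura+Diallo, Sat-AM→Nakamura, Sat-PM→Ito.
Total: 115 + 130 + 125 + 110 + 115 + 110 + 125 = $830.

$830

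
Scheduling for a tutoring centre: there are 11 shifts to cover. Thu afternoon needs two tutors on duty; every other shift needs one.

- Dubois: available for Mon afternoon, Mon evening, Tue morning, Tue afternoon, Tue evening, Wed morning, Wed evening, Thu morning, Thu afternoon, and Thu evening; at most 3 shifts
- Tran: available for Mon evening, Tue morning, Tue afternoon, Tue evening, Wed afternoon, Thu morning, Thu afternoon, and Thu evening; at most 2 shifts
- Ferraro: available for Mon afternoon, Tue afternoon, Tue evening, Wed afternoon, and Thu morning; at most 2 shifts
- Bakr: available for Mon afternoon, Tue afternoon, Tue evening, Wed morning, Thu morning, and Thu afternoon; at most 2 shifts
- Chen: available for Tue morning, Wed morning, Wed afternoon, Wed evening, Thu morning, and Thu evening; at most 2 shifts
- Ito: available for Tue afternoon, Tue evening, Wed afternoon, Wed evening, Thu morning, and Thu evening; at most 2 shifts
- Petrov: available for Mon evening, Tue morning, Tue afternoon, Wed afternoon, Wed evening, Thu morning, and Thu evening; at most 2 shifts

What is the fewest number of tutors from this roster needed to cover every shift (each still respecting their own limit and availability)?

12 slots to fill and no one can take more than 3, so at least ⌈12/3⌉ = 4 tutors are needed.
Any 5 tutors together have capacity at most 3+2+2+2+2 = 11 < 12 slots, so 5 can never suffice.
Dubois, Tran, Ferraro, Bakr, Chen, and Ito alone can cover everything: Mon afternoon→Dubois, Mon evening→Dubois, Tue morning→Dubois, Tue afternoon→Ferraro, Tue evening→Ferraro, Wed morning→Bakr, Wed afternoon→Tran, Wed evening→Chen, Thu morning→Ito, Thu afternoon→Tran+Bakr, Thu evening→Chen.

6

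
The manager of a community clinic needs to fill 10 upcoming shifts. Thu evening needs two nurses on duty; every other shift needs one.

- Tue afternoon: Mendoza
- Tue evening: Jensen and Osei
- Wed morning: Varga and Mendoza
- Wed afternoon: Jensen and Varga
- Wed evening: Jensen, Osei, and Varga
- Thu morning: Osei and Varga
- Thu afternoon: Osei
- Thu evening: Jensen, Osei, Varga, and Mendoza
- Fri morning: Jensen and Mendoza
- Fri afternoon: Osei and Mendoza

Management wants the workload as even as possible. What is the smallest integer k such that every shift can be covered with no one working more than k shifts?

With 4 nurses and 11 worker-slots to fill, someone must work at least ⌈11/4⌉ = 3 shifts, so k ≥ 3.
k = 3 works: Tue afternoon→Mendoza, Tue evening→Jensen, Wed morning→Varga, Wed afternoon→Jensen, Wed evening→Varga, Thu morning→Osei, Thu afternoon→Osei, Thu evening→Varga+Mendoza, Fri morning→Jensen, Fri afternoon→Osei.
Loads: Jensen 3, Osei 3, Varga 3, Mendoza 2 — all ≤ 3.

3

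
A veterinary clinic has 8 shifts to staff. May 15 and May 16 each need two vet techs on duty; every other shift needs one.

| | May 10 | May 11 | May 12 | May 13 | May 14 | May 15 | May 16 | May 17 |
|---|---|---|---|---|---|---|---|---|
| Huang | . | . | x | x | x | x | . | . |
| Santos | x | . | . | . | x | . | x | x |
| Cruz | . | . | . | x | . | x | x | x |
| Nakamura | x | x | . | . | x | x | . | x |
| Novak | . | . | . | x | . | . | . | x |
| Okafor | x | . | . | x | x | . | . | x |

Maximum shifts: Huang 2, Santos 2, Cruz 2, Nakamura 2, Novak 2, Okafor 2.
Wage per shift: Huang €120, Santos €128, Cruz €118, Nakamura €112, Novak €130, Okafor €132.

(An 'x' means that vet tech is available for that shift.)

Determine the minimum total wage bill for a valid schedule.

€1216

May 11 can only be covered by Nakamura, so that assignment is forced.
May 12 can only be covered by Huang, so that assignment is forced.
May 16 can only be covered by Santos and Cruz, so that assignment is forced.
Picking the cheapest available vet tech for each shift independently would cost €1162, but that ignores the shift limits.
An optimal schedule: May 10→Santos, May 11→Nakamura, May 12→Huang, May 13→Novak, May 14→Nakamura, May 15→Huang+Cruz, May 16→Santos+Cruz, May 17→Novak.
Total: 128 + 112 + 120 + 130 + 112 + 120 + 118 + 128 + 118 + 130 = €1216.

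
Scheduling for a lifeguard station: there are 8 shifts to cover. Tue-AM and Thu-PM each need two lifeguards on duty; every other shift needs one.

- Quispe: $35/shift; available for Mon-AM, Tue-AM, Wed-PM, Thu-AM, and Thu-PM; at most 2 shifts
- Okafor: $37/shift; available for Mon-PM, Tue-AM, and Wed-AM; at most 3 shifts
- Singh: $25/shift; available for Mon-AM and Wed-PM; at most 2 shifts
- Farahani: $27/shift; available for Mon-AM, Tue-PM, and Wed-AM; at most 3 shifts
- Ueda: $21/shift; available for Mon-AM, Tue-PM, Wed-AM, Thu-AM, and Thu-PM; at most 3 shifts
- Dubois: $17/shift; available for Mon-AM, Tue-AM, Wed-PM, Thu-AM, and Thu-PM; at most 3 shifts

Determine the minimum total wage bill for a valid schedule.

$236

Mon-PM can only be covered by Okafor, so that assignment is forced.
Picking the cheapest available lifeguard for each shift independently would cost $220, but that ignores the shift limits.
An optimal schedule: Mon-AM→Singh, Mon-PM→Okafor, Tue-AM→Dubois+Quispe, Tue-PM→Ueda, Wed-AM→Ueda, Wed-PM→Singh, Thu-AM→Dubois, Thu-PM→Dubois+Ueda.
Total: 25 + 37 + 17 + 35 + 21 + 21 + 25 + 17 + 17 + 21 = $236.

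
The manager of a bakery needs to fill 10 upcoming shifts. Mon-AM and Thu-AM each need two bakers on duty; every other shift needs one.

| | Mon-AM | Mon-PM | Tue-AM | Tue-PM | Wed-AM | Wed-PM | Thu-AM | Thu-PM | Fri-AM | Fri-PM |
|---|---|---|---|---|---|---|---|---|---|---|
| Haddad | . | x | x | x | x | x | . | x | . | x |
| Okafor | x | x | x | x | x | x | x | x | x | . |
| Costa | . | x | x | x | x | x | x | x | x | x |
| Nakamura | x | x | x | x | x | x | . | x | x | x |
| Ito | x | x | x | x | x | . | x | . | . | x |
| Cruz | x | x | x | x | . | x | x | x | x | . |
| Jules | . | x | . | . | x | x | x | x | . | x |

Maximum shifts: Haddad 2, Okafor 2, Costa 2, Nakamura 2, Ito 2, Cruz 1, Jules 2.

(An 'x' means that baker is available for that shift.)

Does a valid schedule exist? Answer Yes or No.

Yes

One valid schedule: Mon-AM→Okafor+Nakamura, Mon-PM→Ito, Tue-AM→Haddad, Tue-PM→Costa, Wed-AM→Costa, Wed-PM→Nakamura, Thu-AM→Ito+Jules, Thu-PM→Cruz, Fri-AM→Okafor, Fri-PM→Haddad.
Loads: Haddad 2/2, Okafor 2/2, Costa 2/2, Nakamura 2/2, Ito 2/2, Cruz 1/1, Jules 1/2 — all within limits.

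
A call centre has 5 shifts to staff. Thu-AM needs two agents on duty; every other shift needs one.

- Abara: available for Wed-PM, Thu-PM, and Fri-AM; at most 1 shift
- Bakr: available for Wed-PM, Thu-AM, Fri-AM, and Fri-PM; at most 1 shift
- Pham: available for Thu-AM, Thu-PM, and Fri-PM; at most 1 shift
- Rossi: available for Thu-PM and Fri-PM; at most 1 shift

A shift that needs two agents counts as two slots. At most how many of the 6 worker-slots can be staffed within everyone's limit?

Total capacity across all agents is 1+1+1+1 = 4, and 6 slots are needed, so at most 4 can be filled.
An assignment achieving 4: Wed-PM→Abara, Thu-AM→Bakr+Pham, Thu-PM→Rossi.
Loads: Abara 1/1, Bakr 1/1, Pham 1/1, Rossi 1/1.

4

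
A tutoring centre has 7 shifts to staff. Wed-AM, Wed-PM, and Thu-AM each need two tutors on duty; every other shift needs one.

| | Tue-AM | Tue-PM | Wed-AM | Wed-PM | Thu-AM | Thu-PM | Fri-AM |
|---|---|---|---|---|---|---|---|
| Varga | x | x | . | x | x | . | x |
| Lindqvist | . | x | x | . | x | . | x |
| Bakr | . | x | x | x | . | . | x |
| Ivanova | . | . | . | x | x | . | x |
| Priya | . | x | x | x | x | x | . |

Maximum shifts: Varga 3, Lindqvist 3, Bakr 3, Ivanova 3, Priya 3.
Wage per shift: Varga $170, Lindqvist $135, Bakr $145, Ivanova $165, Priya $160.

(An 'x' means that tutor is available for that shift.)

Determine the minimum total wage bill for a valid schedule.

$1490

Tue-AM can only be covered by Varga, so that assignment is forced.
Thu-PM can only be covered by Priya, so that assignment is forced.
Picking the cheapest available tutor for each shift independently would cost $1480, but that ignores the shift limits.
An optimal schedule: Tue-AM→Varga, Tue-PM→Lindqvist, Wed-AM→Lindqvist+Bakr, Wed-PM→Bakr+Priya, Thu-AM→Lindqvist+Priya, Thu-PM→Priya, Fri-AM→Bakr.
Total: 170 + 135 + 135 + 145 + 145 + 160 + 135 + 160 + 160 + 145 = $1490.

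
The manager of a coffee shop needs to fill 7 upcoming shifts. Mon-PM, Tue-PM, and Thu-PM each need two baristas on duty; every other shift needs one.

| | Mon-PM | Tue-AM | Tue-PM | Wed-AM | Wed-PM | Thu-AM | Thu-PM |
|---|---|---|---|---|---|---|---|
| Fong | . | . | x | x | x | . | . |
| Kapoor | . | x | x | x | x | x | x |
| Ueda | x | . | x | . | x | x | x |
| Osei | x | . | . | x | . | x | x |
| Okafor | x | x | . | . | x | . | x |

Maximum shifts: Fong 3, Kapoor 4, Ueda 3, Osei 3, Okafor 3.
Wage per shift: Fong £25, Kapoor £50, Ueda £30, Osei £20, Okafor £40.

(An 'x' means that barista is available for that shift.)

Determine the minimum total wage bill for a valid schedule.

Picking the cheapest available barista for each shift independently would cost £260, but that ignores the shift limits.
An optimal schedule: Mon-PM→Osei+Ueda, Tue-AM→Okafor, Tue-PM→Fong+Ueda, Wed-AM→Fong, Wed-PM→Fong, Thu-AM→Osei, Thu-PM→Osei+Ueda.
Total: 20 + 30 + 40 + 25 + 30 + 25 + 25 + 20 + 20 + 30 = £265.

£265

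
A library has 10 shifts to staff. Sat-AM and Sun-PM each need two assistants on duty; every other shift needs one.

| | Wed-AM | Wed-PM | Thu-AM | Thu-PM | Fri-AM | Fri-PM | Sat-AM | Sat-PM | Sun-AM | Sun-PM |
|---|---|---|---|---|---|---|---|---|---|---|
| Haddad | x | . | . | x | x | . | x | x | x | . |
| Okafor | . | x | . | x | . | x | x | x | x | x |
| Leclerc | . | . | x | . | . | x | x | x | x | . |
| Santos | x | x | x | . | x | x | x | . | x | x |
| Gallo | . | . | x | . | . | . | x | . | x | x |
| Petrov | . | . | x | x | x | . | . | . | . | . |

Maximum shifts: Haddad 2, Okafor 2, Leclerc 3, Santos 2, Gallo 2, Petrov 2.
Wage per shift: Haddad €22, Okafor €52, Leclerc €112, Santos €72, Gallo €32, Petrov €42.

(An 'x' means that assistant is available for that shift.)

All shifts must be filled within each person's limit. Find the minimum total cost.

€664

Picking the cheapest available assistant for each shift independently would cost €384, but that ignores the shift limits.
An optimal schedule: Wed-AM→Haddad, Wed-PM→Okafor, Thu-AM→Petrov, Thu-PM→Haddad, Fri-AM→Petrov, Fri-PM→Okafor, Sat-AM→Santos+Leclerc, Sat-PM→Leclerc, Sun-AM→Gallo, Sun-PM→Gallo+Santos.
Total: 22 + 52 + 42 + 22 + 42 + 52 + 72 + 112 + 112 + 32 + 32 + 72 = €664.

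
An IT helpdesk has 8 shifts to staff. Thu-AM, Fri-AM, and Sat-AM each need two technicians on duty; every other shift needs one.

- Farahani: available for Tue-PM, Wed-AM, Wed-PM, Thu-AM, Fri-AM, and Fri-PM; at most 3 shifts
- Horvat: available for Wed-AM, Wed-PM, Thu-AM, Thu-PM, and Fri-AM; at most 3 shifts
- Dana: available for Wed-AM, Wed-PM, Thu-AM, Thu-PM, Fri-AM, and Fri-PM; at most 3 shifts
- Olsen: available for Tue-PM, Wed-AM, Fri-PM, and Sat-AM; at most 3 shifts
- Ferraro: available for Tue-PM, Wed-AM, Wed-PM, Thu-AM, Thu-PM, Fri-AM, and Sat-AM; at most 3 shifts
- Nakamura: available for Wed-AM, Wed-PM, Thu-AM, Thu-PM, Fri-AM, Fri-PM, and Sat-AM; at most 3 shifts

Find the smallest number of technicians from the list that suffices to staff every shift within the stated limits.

4

11 slots to fill and no one can take more than 3, so at least ⌈11/3⌉ = 4 technicians are needed.
Farahani, Horvat, Olsen, and Ferraro alone can cover everything: Tue-PM→Farahani, Wed-AM→Olsen, Wed-PM→Farahani, Thu-AM→Horvat+Ferraro, Thu-PM→Horvat, Fri-AM→Horvat+Ferraro, Fri-PM→Farahani, Sat-AM→Olsen+Ferraro.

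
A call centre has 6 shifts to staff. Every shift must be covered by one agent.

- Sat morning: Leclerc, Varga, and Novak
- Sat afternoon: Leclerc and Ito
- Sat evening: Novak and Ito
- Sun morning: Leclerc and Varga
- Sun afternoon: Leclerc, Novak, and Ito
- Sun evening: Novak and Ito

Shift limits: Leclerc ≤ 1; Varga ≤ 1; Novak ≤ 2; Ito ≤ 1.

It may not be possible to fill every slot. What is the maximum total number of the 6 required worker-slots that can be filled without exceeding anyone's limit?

Total capacity across all agents is 1+1+2+1 = 5, and 6 slots are needed, so at most 5 can be filled.
An assignment achieving 5: Sat afternoon→Leclerc, Sat evening→Novak, Sun morning→Varga, Sun afternoon→Ito, Sun evening→Novak.
Loads: Leclerc 1/1, Varga 1/1, Novak 2/2, Ito 1/1.

5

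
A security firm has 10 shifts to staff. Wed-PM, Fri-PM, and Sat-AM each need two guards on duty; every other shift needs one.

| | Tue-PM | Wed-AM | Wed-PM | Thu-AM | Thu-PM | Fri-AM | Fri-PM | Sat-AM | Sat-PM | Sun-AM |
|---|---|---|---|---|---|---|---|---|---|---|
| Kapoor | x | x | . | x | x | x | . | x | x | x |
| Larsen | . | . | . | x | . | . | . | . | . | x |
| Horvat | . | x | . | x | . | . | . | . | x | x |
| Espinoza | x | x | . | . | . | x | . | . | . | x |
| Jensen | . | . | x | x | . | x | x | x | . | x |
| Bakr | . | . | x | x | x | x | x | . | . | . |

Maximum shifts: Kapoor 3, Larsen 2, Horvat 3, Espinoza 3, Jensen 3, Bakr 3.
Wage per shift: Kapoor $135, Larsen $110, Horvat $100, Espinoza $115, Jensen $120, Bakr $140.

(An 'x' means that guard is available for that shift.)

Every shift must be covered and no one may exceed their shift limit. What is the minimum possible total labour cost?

Wed-PM can only be covered by Jensen and Bakr, so that assignment is forced.
Fri-PM can only be covered by Jensen and Bakr, so that assignment is forced.
Sat-AM can only be covered by Kapoor and Jensen, so that assignment is forced.
Picking the cheapest available guard for each shift independently would cost $1540, but that ignores the shift limits.
An optimal schedule: Tue-PM→Espinoza, Wed-AM→Horvat, Wed-PM→Jensen+Bakr, Thu-AM→Horvat, Thu-PM→Kapoor, Fri-AM→Espinoza, Fri-PM→Jensen+Bakr, Sat-AM→Jensen+Kapoor, Sat-PM→Horvat, Sun-AM→Larsen.
Total: 115 + 100 + 120 + 140 + 100 + 135 + 115 + 120 + 140 + 120 + 135 + 100 + 110 = $1550.

$1550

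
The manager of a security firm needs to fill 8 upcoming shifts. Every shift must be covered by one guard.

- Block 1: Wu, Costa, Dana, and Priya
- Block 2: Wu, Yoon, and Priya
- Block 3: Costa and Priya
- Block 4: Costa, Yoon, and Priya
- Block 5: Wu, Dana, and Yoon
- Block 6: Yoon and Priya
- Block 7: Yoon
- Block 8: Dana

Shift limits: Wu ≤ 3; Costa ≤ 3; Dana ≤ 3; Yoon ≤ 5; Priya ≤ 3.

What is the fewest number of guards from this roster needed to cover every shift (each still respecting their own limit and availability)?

8 slots to fill and no one can take more than 5, so at least ⌈8/5⌉ = 2 guards are needed.
Shifts {Block 3, Block 7, Block 8} need 3 slots, but among the guards available for them (Costa, Dana, Yoon, and Priya) any 2 together supply at most 2. So 2 guards are not enough.
Costa, Dana, and Yoon alone can cover everything: Block 1→Costa, Block 2→Yoon, Block 3→Costa, Block 4→Costa, Block 5→Dana, Block 6→Yoon, Block 7→Yoon, Block 8→Dana.

3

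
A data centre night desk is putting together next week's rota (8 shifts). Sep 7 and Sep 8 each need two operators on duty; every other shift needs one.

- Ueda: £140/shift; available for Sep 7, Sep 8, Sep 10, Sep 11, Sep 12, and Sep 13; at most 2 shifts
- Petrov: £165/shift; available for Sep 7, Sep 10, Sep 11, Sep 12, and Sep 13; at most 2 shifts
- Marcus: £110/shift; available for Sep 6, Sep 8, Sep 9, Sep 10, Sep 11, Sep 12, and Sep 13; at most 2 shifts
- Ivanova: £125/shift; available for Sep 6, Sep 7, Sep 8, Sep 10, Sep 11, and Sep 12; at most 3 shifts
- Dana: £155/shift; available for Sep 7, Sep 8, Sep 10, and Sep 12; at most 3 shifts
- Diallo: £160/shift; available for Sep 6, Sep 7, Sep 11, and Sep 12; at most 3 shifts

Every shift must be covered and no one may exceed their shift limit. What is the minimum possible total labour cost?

£1340

Sep 9 can only be covered by Marcus, so that assignment is forced.
Picking the cheapest available operator for each shift independently would cost £1160, but that ignores the shift limits.
An optimal schedule: Sep 6→Marcus, Sep 7→Ueda+Dana, Sep 8→Ivanova+Dana, Sep 9→Marcus, Sep 10→Ivanova, Sep 11→Ivanova, Sep 12→Dana, Sep 13→Ueda.
Total: 110 + 140 + 155 + 125 + 155 + 110 + 125 + 125 + 155 + 140 = £1340.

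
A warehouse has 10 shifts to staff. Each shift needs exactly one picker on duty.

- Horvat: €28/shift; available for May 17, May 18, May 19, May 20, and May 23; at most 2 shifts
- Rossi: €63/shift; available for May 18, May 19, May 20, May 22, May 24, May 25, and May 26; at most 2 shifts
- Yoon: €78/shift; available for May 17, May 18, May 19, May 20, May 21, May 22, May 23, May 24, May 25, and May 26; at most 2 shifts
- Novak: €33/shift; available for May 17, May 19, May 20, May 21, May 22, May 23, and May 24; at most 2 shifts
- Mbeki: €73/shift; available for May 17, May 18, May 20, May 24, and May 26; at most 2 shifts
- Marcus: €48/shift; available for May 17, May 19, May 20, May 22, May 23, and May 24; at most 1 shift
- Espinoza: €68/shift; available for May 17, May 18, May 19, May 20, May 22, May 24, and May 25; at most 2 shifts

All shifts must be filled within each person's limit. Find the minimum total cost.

Picking the cheapest available picker for each shift independently would cost €365, but that ignores the shift limits.
An optimal schedule: May 17→Marcus, May 18→Horvat, May 19→Espinoza, May 20→Mbeki, May 21→Novak, May 22→Novak, May 23→Horvat, May 24→Espinoza, May 25→Rossi, May 26→Rossi.
Total: 48 + 28 + 68 + 73 + 33 + 33 + 28 + 68 + 63 + 63 = €505.

€505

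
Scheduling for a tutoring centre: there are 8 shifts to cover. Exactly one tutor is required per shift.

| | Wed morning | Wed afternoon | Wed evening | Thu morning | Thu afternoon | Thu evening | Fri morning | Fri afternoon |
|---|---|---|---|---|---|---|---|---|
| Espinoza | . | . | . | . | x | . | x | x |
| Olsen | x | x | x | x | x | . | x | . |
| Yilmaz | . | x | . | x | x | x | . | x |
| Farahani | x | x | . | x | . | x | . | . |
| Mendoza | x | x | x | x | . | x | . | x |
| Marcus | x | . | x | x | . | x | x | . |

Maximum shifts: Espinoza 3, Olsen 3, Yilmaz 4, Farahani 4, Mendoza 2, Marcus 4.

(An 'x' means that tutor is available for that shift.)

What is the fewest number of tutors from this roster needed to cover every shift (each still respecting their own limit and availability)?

2

8 slots to fill and no one can take more than 4, so at least ⌈8/4⌉ = 2 tutors are needed.
Yilmaz and Marcus alone can cover everything: Wed morning→Marcus, Wed afternoon→Yilmaz, Wed evening→Marcus, Thu morning→Yilmaz, Thu afternoon→Yilmaz, Thu evening→Marcus, Fri morning→Marcus, Fri afternoon→Yilmaz.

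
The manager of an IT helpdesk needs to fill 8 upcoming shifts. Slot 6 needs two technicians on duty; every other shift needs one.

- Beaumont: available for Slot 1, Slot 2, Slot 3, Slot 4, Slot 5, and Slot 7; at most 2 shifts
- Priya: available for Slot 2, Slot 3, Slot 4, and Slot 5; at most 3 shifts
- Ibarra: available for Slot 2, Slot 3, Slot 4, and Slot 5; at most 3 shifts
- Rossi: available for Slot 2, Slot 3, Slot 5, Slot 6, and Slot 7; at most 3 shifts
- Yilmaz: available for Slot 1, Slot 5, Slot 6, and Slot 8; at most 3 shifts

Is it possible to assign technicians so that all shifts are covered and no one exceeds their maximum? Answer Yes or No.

Yes

Slot 6 can only be covered by Rossi and Yilmaz, so that assignment is forced.
Slot 8 can only be covered by Yilmaz, so that assignment is forced.
One valid schedule: Slot 1→Beaumont, Slot 2→Priya, Slot 3→Priya, Slot 4→Priya, Slot 5→Ibarra, Slot 6→Rossi+Yilmaz, Slot 7→Beaumont, Slot 8→Yilmaz.
Loads: Beaumont 2/2, Priya 3/3, Ibarra 1/3, Rossi 1/3, Yilmaz 2/3 — all within limits.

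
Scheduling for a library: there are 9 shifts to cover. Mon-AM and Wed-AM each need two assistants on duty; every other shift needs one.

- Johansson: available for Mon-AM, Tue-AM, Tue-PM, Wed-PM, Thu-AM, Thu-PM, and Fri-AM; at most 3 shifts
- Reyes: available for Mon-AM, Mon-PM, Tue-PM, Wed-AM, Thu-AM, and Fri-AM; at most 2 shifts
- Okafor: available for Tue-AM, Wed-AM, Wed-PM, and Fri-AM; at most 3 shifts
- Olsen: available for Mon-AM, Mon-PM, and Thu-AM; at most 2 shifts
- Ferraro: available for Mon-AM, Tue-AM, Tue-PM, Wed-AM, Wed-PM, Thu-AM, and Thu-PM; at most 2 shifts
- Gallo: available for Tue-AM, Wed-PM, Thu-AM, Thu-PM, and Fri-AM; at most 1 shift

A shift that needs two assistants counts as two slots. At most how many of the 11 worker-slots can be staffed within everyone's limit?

11

Total capacity across all assistants is 3+2+3+2+2+1 = 13, and 11 slots are needed, so at most 11 can be filled.
An assignment achieving 11: Mon-AM→Johansson+Olsen, Mon-PM→Reyes, Tue-AM→Okafor, Tue-PM→Johansson, Wed-AM→Reyes+Okafor, Wed-PM→Okafor, Thu-AM→Olsen, Thu-PM→Johansson, Fri-AM→Gallo.
Loads: Johansson 3/3, Reyes 2/2, Okafor 3/3, Olsen 2/2, Ferraro 0/2, Gallo 1/1.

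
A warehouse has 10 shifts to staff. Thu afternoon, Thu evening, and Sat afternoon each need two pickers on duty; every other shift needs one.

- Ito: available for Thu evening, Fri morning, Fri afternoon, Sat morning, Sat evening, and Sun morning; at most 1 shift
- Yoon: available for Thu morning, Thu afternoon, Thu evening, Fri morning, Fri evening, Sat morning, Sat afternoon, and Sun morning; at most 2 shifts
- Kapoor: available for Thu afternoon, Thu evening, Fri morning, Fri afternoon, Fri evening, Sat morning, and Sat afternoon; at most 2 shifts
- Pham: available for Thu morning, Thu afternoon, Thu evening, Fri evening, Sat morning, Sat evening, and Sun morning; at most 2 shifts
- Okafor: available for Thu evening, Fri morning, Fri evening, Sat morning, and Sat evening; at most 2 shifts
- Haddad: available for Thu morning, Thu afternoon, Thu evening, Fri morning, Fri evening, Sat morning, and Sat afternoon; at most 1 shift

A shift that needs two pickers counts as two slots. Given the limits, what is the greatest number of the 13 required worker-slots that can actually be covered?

Total capacity across all pickers is 1+2+2+2+2+1 = 10, and 13 slots are needed, so at most 10 can be filled.
An assignment achieving 10: Thu morning→Yoon, Thu afternoon→Kapoor+Haddad, Fri morning→Okafor, Fri afternoon→Ito, Fri evening→Okafor, Sat afternoon→Yoon+Kapoor, Sat evening→Pham, Sun morning→Pham.
Loads: Ito 1/1, Yoon 2/2, Kapoor 2/2, Pham 2/2, Okafor 2/2, Haddad 1/1.

10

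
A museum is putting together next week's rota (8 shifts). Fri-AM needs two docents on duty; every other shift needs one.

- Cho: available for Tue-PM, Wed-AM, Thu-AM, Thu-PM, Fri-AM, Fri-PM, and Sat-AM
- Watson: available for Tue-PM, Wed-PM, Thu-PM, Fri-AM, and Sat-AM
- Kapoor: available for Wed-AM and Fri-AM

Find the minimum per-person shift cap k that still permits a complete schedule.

4

With 3 docents and 9 worker-slots to fill, someone must work at least ⌈9/3⌉ = 3 shifts, so k ≥ 3.
k = 3 is infeasible (exhaustive check).
k = 4 works: Tue-PM→Cho, Wed-AM→Cho, Wed-PM→Watson, Thu-AM→Cho, Thu-PM→Watson, Fri-AM→Watson+Kapoor, Fri-PM→Cho, Sat-AM→Watson.
Loads: Cho 4, Watson 4, Kapoor 1 — all ≤ 4.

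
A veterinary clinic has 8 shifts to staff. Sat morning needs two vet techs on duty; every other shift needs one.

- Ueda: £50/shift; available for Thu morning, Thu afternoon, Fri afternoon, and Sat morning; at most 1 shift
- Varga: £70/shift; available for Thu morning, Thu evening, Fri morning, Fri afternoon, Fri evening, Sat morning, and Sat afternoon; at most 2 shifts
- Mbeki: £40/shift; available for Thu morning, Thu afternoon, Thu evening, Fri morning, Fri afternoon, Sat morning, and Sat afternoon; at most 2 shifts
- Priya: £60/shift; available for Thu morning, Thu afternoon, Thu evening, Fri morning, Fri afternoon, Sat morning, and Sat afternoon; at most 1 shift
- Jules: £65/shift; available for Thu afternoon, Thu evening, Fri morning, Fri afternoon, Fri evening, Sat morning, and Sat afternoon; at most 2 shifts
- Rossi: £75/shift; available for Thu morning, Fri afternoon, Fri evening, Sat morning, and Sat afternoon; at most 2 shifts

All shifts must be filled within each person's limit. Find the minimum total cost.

£535

Picking the cheapest available vet tech for each shift independently would cost £395, but that ignores the shift limits.
An optimal schedule: Thu morning→Mbeki, Thu afternoon→Ueda, Thu evening→Varga, Fri morning→Mbeki, Fri afternoon→Jules, Fri evening→Varga, Sat morning→Jules+Rossi, Sat afternoon→Priya.
Total: 40 + 50 + 70 + 40 + 65 + 70 + 65 + 75 + 60 = £535.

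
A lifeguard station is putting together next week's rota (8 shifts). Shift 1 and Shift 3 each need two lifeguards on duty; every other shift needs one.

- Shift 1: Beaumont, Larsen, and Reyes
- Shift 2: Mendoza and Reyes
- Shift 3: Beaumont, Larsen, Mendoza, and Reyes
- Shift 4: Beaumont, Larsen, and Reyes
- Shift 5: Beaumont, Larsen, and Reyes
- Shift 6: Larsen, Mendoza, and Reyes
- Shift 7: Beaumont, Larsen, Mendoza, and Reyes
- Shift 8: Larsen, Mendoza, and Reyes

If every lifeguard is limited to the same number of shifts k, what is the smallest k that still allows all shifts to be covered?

3

With 4 lifeguards and 10 worker-slots to fill, someone must work at least ⌈10/4⌉ = 3 shifts, so k ≥ 3.
k = 3 works: Shift 1→Beaumont+Larsen, Shift 2→Mendoza, Shift 3→Mendoza+Reyes, Shift 4→Beaumont, Shift 5→Beaumont, Shift 6→Larsen, Shift 7→Mendoza, Shift 8→Larsen.
Loads: Beaumont 3, Larsen 3, Mendoza 3, Reyes 1 — all ≤ 3.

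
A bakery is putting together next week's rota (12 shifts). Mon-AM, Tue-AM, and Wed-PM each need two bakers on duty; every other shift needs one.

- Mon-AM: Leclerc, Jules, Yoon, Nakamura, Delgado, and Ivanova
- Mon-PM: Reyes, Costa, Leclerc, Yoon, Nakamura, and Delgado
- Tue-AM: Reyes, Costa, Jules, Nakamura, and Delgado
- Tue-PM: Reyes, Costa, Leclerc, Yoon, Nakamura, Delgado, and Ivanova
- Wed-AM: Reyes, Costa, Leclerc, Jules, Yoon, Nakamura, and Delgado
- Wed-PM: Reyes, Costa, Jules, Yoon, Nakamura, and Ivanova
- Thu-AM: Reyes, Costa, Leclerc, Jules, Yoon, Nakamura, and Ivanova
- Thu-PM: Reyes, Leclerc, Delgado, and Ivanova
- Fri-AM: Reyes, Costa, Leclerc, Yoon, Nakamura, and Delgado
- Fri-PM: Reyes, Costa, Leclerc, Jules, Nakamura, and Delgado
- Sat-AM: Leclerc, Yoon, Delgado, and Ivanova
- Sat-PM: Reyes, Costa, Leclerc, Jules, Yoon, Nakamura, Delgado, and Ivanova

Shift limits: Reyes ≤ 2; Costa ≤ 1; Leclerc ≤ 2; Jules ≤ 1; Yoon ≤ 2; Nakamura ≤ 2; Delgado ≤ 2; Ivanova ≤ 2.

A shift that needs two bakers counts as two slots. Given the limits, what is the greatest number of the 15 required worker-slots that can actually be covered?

Total capacity across all bakers is 2+1+2+1+2+2+2+2 = 14, and 15 slots are needed, so at most 14 can be filled.
An assignment achieving 14: Mon-AM→Leclerc+Jules, Mon-PM→Yoon, Tue-AM→Reyes+Costa, Tue-PM→Delgado, Wed-PM→Yoon+Nakamura, Thu-AM→Ivanova, Thu-PM→Reyes, Fri-AM→Nakamura, Fri-PM→Delgado, Sat-AM→Leclerc, Sat-PM→Ivanova.
Loads: Reyes 2/2, Costa 1/1, Leclerc 2/2, Jules 1/1, Yoon 2/2, Nakamura 2/2, Delgado 2/2, Ivanova 2/2.

14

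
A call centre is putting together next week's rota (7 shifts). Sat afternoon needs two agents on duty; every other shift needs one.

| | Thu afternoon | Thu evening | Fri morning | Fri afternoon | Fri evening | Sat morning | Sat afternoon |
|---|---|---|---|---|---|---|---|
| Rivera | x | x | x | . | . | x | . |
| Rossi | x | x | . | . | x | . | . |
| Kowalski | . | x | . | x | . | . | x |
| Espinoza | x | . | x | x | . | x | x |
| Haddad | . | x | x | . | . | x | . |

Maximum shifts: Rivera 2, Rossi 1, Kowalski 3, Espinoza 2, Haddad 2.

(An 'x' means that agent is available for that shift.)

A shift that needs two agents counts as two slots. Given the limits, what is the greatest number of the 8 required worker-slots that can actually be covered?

Total capacity across all agents is 2+1+3+2+2 = 10, and 8 slots are needed, so at most 8 can be filled.
An assignment achieving 8: Thu afternoon→Rivera, Thu evening→Kowalski, Fri morning→Rivera, Fri afternoon→Kowalski, Fri evening→Rossi, Sat morning→Espinoza, Sat afternoon→Kowalski+Espinoza.
Loads: Rivera 2/2, Rossi 1/1, Kowalski 3/3, Espinoza 2/2, Haddad 0/2.

8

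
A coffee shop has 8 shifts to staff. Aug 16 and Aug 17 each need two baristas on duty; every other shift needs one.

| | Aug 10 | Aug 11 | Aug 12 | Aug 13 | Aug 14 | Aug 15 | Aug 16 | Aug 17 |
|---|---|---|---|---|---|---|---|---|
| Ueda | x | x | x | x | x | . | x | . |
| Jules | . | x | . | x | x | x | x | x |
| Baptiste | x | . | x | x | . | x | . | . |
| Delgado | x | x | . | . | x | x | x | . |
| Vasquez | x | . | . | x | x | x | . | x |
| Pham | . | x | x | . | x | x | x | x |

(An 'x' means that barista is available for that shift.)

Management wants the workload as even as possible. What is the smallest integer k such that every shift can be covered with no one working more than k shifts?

2

With 6 baristas and 10 worker-slots to fill, someone must work at least ⌈10/6⌉ = 2 shifts, so k ≥ 2.
k = 2 works: Aug 10→Ueda, Aug 11→Jules, Aug 12→Ueda, Aug 13→Baptiste, Aug 14→Delgado, Aug 15→Baptiste, Aug 16→Delgado+Pham, Aug 17→Jules+Vasquez.
Loads: Ueda 2, Jules 2, Baptiste 2, Delgado 2, Vasquez 1, Pham 1 — all ≤ 2.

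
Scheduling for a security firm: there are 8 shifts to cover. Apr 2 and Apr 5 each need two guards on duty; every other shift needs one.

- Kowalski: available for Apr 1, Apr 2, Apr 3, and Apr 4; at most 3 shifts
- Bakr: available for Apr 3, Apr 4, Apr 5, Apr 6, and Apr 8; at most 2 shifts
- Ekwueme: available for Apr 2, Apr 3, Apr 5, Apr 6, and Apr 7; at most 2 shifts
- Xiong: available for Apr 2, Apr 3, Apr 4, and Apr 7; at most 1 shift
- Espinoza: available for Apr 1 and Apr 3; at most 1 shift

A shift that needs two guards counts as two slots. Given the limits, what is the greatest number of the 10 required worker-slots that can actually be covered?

Total capacity across all guards is 3+2+2+1+1 = 9, and 10 slots are needed, so at most 9 can be filled.
An assignment achieving 9: Apr 1→Kowalski, Apr 2→Kowalski, Apr 3→Espinoza, Apr 4→Kowalski, Apr 5→Bakr+Ekwueme, Apr 6→Ekwueme, Apr 7→Xiong, Apr 8→Bakr.
Loads: Kowalski 3/3, Bakr 2/2, Ekwueme 2/2, Xiong 1/1, Espinoza 1/1.

9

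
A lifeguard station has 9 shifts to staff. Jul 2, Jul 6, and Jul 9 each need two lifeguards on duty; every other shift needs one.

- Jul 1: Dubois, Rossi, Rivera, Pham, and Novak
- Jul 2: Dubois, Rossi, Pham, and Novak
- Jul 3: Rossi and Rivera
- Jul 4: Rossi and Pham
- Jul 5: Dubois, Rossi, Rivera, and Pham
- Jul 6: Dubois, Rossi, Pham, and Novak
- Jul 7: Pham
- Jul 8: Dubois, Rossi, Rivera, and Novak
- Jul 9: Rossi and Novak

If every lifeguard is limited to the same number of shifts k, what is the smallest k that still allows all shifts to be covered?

3

With 5 lifeguards and 12 worker-slots to fill, someone must work at least ⌈12/5⌉ = 3 shifts, so k ≥ 3.
k = 3 works: Jul 1→Dubois, Jul 2→Pham+Novak, Jul 3→Rossi, Jul 4→Rossi, Jul 5→Dubois, Jul 6→Pham+Novak, Jul 7→Pham, Jul 8→Dubois, Jul 9→Rossi+Novak.
Loads: Dubois 3, Rossi 3, Rivera 0, Pham 3, Novak 3 — all ≤ 3.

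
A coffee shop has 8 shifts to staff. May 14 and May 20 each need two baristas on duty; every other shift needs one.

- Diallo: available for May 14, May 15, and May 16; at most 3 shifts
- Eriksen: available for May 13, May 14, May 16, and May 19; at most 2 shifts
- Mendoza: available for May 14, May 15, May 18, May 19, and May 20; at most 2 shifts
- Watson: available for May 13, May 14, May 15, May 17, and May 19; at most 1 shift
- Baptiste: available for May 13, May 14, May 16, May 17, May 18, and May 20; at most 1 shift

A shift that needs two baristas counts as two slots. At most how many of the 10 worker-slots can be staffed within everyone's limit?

Total capacity across all baristas is 3+2+2+1+1 = 9, and 10 slots are needed, so at most 9 can be filled.
An assignment achieving 9: May 13→Eriksen, May 14→Diallo, May 15→Diallo, May 16→Diallo, May 17→Watson, May 18→Mendoza, May 19→Eriksen, May 20→Mendoza+Baptiste.
Loads: Diallo 3/3, Eriksen 2/2, Mendoza 2/2, Watson 1/1, Baptiste 1/1.

9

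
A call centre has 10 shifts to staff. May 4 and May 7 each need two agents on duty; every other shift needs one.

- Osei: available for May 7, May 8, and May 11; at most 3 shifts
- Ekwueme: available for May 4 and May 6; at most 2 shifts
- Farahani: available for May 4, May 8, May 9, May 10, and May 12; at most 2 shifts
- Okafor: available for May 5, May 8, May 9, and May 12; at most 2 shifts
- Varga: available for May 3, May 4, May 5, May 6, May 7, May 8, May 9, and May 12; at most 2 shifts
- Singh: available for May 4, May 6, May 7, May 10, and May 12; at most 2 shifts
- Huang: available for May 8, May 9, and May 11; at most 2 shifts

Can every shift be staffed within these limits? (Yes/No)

May 3 can only be covered by Varga, so that assignment is forced.
One valid schedule: May 3→Varga, May 4→Ekwueme+Singh, May 5→Okafor, May 6→Ekwueme, May 7→Osei+Varga, May 8→Osei, May 9→Farahani, May 10→Farahani, May 11→Osei, May 12→Okafor.
Loads: Osei 3/3, Ekwueme 2/2, Farahani 2/2, Okafor 2/2, Varga 2/2, Singh 1/2, Huang 0/2 — all within limits.

Yes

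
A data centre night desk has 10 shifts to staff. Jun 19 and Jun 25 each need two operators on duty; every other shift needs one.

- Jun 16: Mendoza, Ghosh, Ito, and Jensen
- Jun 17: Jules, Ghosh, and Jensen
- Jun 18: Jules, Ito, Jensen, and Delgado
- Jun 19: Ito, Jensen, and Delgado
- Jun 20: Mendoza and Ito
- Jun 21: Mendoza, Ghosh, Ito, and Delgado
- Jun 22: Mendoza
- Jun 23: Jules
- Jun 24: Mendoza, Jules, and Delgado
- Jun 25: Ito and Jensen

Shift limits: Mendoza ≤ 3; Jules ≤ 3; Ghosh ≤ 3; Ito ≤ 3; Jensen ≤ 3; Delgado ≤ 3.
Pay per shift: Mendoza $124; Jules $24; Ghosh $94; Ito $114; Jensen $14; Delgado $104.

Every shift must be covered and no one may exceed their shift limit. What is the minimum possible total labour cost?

$758

Jun 22 can only be covered by Mendoza, so that assignment is forced.
Jun 23 can only be covered by Jules, so that assignment is forced.
Jun 25 can only be covered by Ito and Jensen, so that assignment is forced.
Picking the cheapest available operator for each shift independently would cost $668, but that ignores the shift limits.
An optimal schedule: Jun 16→Ghosh, Jun 17→Jensen, Jun 18→Jules, Jun 19→Jensen+Delgado, Jun 20→Ito, Jun 21→Ghosh, Jun 22→Mendoza, Jun 23→Jules, Jun 24→Jules, Jun 25→Jensen+Ito.
Total: 94 + 14 + 24 + 14 + 104 + 114 + 94 + 124 + 24 + 24 + 14 + 114 = $758.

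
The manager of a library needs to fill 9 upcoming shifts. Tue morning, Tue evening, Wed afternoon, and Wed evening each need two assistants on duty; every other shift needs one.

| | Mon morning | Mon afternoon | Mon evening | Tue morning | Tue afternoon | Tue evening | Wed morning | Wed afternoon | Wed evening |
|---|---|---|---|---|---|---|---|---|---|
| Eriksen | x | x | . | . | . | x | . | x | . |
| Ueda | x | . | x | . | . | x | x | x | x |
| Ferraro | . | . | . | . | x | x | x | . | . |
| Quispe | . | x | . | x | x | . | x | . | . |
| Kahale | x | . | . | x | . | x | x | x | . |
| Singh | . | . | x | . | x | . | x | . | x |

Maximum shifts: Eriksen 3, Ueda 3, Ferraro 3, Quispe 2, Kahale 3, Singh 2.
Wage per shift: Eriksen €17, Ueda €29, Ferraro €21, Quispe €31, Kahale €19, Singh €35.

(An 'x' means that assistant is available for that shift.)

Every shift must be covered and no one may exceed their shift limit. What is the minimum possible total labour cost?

€295

Tue morning can only be covered by Quispe and Kahale, so that assignment is forced.
Wed evening can only be covered by Ueda and Singh, so that assignment is forced.
Picking the cheapest available assistant for each shift independently would cost €289, but that ignores the shift limits.
An optimal schedule: Mon morning→Eriksen, Mon afternoon→Eriksen, Mon evening→Ueda, Tue morning→Kahale+Quispe, Tue afternoon→Ferraro, Tue evening→Kahale+Ferraro, Wed morning→Ferraro, Wed afternoon→Eriksen+Kahale, Wed evening→Ueda+Singh.
Total: 17 + 17 + 29 + 19 + 31 + 21 + 19 + 21 + 21 + 17 + 19 + 29 + 35 = €295.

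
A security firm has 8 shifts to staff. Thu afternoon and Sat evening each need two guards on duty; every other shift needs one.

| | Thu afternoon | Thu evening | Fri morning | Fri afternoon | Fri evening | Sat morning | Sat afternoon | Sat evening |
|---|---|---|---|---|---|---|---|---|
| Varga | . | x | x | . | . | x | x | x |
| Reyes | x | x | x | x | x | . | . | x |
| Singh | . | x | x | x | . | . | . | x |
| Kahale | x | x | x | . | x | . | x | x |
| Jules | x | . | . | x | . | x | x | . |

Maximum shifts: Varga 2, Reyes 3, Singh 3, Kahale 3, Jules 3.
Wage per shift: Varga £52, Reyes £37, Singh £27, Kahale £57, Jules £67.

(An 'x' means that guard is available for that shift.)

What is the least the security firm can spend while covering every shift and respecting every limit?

£410

Picking the cheapest available guard for each shift independently would cost £380, but that ignores the shift limits.
An optimal schedule: Thu afternoon→Reyes+Kahale, Thu evening→Singh, Fri morning→Singh, Fri afternoon→Reyes, Fri evening→Reyes, Sat morning→Varga, Sat afternoon→Varga, Sat evening→Singh+Kahale.
Total: 37 + 57 + 27 + 27 + 37 + 37 + 52 + 52 + 27 + 57 = £410.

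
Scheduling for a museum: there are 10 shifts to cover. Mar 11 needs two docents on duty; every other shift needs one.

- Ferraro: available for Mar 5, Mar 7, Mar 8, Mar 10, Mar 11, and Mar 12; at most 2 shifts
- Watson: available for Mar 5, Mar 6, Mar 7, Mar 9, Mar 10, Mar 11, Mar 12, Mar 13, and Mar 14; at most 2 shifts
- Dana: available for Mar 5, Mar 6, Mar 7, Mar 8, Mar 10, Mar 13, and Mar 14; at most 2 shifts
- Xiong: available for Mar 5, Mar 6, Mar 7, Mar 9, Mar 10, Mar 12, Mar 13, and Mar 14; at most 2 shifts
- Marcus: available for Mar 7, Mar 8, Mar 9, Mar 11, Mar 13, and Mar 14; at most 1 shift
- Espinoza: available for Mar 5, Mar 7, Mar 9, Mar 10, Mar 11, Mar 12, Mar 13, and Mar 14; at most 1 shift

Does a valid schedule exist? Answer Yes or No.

No

Total capacity is 2+2+2+2+1+1 = 10 but 11 worker-slots are needed — infeasible.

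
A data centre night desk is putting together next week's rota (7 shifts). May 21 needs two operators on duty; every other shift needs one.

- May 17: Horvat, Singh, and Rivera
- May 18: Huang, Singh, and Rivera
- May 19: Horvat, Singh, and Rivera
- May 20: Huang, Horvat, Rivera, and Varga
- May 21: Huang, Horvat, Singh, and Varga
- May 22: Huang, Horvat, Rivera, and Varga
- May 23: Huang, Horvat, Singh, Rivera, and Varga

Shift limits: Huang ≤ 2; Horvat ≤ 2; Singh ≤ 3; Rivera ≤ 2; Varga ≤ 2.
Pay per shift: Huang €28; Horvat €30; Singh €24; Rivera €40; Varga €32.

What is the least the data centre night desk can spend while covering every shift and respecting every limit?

€220

Picking the cheapest available operator for each shift independently would cost €204, but that ignores the shift limits.
An optimal schedule: May 17→Singh, May 18→Singh, May 19→Singh, May 20→Huang, May 21→Horvat+Varga, May 22→Huang, May 23→Horvat.
Total: 24 + 24 + 24 + 28 + 30 + 32 + 28 + 30 = €220.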